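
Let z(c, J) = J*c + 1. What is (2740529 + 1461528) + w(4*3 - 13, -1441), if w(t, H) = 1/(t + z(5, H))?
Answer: 30275820684/7205 ≈ 4.2021e+6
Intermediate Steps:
z(c, J) = 1 + J*c
w(t, H) = 1/(1 + t + 5*H) (w(t, H) = 1/(t + (1 + H*5)) = 1/(t + (1 + 5*H)) = 1/(1 + t + 5*H))
(2740529 + 1461528) + w(4*3 - 13, -1441) = (2740529 + 1461528) + 1/(1 + (4*3 - 13) + 5*(-1441)) = 4202057 + 1/(1 + (12 - 13) - 7205) = 4202057 + 1/(1 - 1 - 7205) = 4202057 + 1/(-7205) = 4202057 - 1/7205 = 30275820684/7205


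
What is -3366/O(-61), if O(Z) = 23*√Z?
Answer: 3366*I*√61/1403 ≈ 18.738*I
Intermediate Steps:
-3366/O(-61) = -3366*(-I*√61/1403) = -(-3366)*I*√61/1403 = 3366*I*√61/1403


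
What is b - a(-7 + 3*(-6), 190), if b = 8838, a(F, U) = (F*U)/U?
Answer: 8863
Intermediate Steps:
a(F, U) = F
b - a(-7 + 3*(-6), 190) = 8838 - (-7 + 3*(-6)) = 8838 - (-7 - 18) = 8838 - 1*(-25) = 8838 + 25 = 8863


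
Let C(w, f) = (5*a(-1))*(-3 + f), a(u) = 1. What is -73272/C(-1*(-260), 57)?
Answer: -12212/45 ≈ -271.38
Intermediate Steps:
C(w, f) = -15 + 5*f (C(w, f) = (5*1)*(-3 + f) = 5*(-3 + f) = -15 + 5*f)
-73272/C(-1*(-260), 57) = -73272/(-15 + 5*57) = -73272/(-15 + 285) = -73272/270 = -73272*1/270 = -12212/45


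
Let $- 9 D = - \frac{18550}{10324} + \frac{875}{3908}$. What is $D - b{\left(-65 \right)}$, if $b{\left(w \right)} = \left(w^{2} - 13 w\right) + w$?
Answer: $- \frac{50481409965}{10086548} \approx -5004.8$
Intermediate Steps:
$b{\left(w \right)} = w^{2} - 12 w$
$D = \frac{1762775}{10086548}$ ($D = - \frac{- \frac{18550}{10324} + \frac{875}{3908}}{9} = - \frac{\left(-18550\right) \frac{1}{10324} + 875 \cdot \frac{1}{3908}}{9} = - \frac{- \frac{9275}{5162} + \frac{875}{3908}}{9} = \left(- \frac{1}{9}\right) \left(- \frac{15864975}{10086548}\right) = \frac{1762775}{10086548} \approx 0.17476$)
$D - b{\left(-65 \right)} = \frac{1762775}{10086548} - - 65 \left(-12 - 65\right) = \frac{1762775}{10086548} - \left(-65\right) \left(-77\right) = \frac{1762775}{10086548} - 5005 = - \frac{50481409965}{10086548}$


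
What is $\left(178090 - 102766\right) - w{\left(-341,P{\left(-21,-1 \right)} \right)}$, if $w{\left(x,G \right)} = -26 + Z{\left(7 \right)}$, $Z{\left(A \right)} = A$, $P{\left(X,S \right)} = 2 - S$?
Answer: $75343$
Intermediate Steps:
$w{\left(x,G \right)} = -19$ ($w{\left(x,G \right)} = -26 + 7 = -19$)
$\left(178090 - 102766\right) - w{\left(-341,P{\left(-21,-1 \right)} \right)} = \left(178090 - 102766\right) - -19 = \left(178090 - 102766\right) + 19 = 75324 + 19 = 75343$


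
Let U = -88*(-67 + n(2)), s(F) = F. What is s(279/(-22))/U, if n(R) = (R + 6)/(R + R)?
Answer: -279/125840 ≈ -0.0022171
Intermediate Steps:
n(R) = (6 + R)/(2*R) (n(R) = (6 + R)/((2*R)) = (6 + R)*(1/(2*R)) = (6 + R)/(2*R))
U = 5720 (U = -88*(-67 + (½)*(6 + 2)/2) = -88*(-67 + (½)*(½)*8) = -88*(-67 + 2) = -88*(-65) = 5720)
s(279/(-22))/U = (279/(-22))/5720 = (279*(-1/22))*(1/5720) = -279/22*1/5720 = -279/125840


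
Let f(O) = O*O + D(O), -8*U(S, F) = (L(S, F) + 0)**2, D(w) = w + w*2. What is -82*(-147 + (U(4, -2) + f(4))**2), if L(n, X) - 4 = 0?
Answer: -43378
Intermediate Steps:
L(n, X) = 4 (L(n, X) = 4 + 0 = 4)
D(w) = 3*w (D(w) = w + 2*w = 3*w)
U(S, F) = -2 (U(S, F) = -(4 + 0)**2/8 = -1/8*4**2 = -1/8*16 = -2)
f(O) = O**2 + 3*O (f(O) = O*O + 3*O = O**2 + 3*O)
-82*(-147 + (U(4, -2) + f(4))**2) = -82*(-147 + (-2 + 4*(3 + 4))**2) = -82*(-147 + (-2 + 4*7)**2) = -82*(-147 + (-2 + 28)**2) = -82*(-147 + 26**2) = -82*(-147 + 676) = -82*529 = -43378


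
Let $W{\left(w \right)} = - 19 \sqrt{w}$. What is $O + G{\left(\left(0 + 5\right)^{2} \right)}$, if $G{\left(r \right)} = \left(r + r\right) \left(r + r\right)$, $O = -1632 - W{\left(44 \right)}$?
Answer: $868 + 38 \sqrt{11} \approx 994.03$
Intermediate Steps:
$O = -1632 + 38 \sqrt{11}$ ($O = -1632 - - 19 \sqrt{44} = -1632 - - 19 \cdot 2 \sqrt{11} = -1632 - - 38 \sqrt{11} = -1632 + 38 \sqrt{11} \approx -1506.0$)
$G{\left(r \right)} = 4 r^{2}$ ($G{\left(r \right)} = 2 r 2 r = 4 r^{2}$)
$O + G{\left(\left(0 + 5\right)^{2} \right)} = \left(-1632 + 38 \sqrt{11}\right) + 4 \left(\left(0 + 5\right)^{2}\right)^{2} = \left(-1632 + 38 \sqrt{11}\right) + 4 \left(5^{2}\right)^{2} = \left(-1632 + 38 \sqrt{11}\right) + 4 \cdot 25^{2} = \left(-1632 + 38 \sqrt{11}\right) + 4 \cdot 625 = \left(-1632 + 38 \sqrt{11}\right) + 2500 = 868 + 38 \sqrt{11}$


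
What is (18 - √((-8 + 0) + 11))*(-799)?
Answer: -14382 + 799*√3 ≈ -12998.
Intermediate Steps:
(18 - √((-8 + 0) + 11))*(-799) = (18 - √(-8 + 11))*(-799) = (18 - √3)*(-799) = -14382 + 799*√3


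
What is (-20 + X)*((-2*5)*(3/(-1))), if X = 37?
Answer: 510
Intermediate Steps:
(-20 + X)*((-2*5)*(3/(-1))) = (-20 + 37)*((-2*5)*(3/(-1))) = 17*(-30*(-1)) = 17*(-10*(-3)) = 17*30 = 510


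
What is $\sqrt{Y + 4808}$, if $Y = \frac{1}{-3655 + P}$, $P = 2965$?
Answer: $\frac{\sqrt{2289088110}}{690} \approx 69.34$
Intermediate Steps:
$Y = - \frac{1}{690}$ ($Y = \frac{1}{-3655 + 2965} = \frac{1}{-690} = - \frac{1}{690} \approx -0.0014493$)
$\sqrt{Y + 4808} = \sqrt{- \frac{1}{690} + 4808} = \sqrt{\frac{3317519}{690}} = \frac{\sqrt{2289088110}}{690}$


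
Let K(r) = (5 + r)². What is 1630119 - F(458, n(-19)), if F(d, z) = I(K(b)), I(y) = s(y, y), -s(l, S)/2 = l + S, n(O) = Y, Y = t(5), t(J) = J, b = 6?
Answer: 1630603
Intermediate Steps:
Y = 5
n(O) = 5
s(l, S) = -2*S - 2*l (s(l, S) = -2*(l + S) = -2*(S + l) = -2*S - 2*l)
I(y) = -4*y (I(y) = -2*y - 2*y = -4*y)
F(d, z) = -484 (F(d, z) = -4*(5 + 6)² = -4*11² = -4*121 = -484)
1630119 - F(458, n(-19)) = 1630119 - 1*(-484) = 1630119 + 484 = 1630603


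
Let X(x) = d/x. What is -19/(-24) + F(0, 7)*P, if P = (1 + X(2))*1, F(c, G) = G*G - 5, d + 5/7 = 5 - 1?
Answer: 19669/168 ≈ 117.08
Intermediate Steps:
d = 23/7 (d = -5/7 + (5 - 1) = -5/7 + 4 = 23/7 ≈ 3.2857)
X(x) = 23/(7*x)
F(c, G) = -5 + G² (F(c, G) = G² - 5 = -5 + G²)
P = 37/14 (P = (1 + (23/7)/2)*1 = (1 + (23/7)*(½))*1 = (1 + 23/14)*1 = (37/14)*1 = 37/14 ≈ 2.6429)
-19/(-24) + F(0, 7)*P = -19/(-24) + (-5 + 7²)*(37/14) = -19*(-1/24) + (-5 + 49)*(37/14) = 19/24 + 44*(37/14) = 19/24 + 814/7 = 19669/168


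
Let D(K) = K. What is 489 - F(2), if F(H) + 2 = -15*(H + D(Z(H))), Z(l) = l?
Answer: 551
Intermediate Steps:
F(H) = -2 - 30*H (F(H) = -2 - 15*(H + H) = -2 - 30*H)
489 - F(2) = 489 - (-2 - 30*2) = 489 - (-2 - 60) = 489 - 1*(-62) = 489 + 62 = 551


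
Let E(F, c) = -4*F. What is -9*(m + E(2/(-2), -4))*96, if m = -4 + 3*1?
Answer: -2592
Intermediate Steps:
m = -1 (m = -4 + 3 = -1)
-9*(m + E(2/(-2), -4))*96 = -9*(-1 - 8/(-2))*96 = -9*(-1 - 8*(-1)/2)*96 = -9*(-1 - 4*(-1))*96 = -9*(-1 + 4)*96 = -9*3*96 = -27*96 = -2592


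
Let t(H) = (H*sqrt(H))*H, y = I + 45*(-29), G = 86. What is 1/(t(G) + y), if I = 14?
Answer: 1291/4702603495 + 7396*sqrt(86)/4702603495 ≈ 1.4860e-5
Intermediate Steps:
y = -1291 (y = 14 + 45*(-29) = 14 - 1305 = -1291)
t(H) = H**(5/2) (t(H) = H**(3/2)*H = H**(5/2))
1/(t(G) + y) = 1/(86**(5/2) - 1291) = 1/(7396*sqrt(86) - 1291) = 1/(-1291 + 7396*sqrt(86))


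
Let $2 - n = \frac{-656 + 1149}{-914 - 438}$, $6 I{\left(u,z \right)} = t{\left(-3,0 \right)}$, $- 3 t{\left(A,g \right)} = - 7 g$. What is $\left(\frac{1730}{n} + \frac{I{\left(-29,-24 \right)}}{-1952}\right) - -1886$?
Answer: $\frac{8368502}{3197} \approx 2617.6$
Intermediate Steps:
$t{\left(A,g \right)} = \frac{7 g}{3}$ ($t{\left(A,g \right)} = - \frac{\left(-7\right) g}{3} = \frac{7 g}{3}$)
$I{\left(u,z \right)} = 0$ ($I{\left(u,z \right)} = \frac{\frac{7}{3} \cdot 0}{6} = \frac{1}{6} \cdot 0 = 0$)
$n = \frac{3197}{1352}$ ($n = 2 - \frac{-656 + 1149}{-914 - 438} = 2 - \frac{493}{-1352} = 2 - 493 \left(- \frac{1}{1352}\right) = 2 - - \frac{493}{1352} = 2 + \frac{493}{1352} = \frac{3197}{1352} \approx 2.3646$)
$\left(\frac{1730}{n} + \frac{I{\left(-29,-24 \right)}}{-1952}\right) - -1886 = \left(\frac{1730}{\frac{3197}{1352}} + \frac{0}{-1952}\right) - -1886 = \left(1730 \cdot \frac{1352}{3197} + 0 \left(- \frac{1}{1952}\right)\right) + 1886 = \left(\frac{2338960}{3197} + 0\right) + 1886 = \frac{2338960}{3197} + 1886 = \frac{8368502}{3197}$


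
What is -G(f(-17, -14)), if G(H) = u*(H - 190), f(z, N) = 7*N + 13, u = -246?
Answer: -67650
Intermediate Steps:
f(z, N) = 13 + 7*N
G(H) = 46740 - 246*H (G(H) = -246*(H - 190) = -246*(-190 + H) = 46740 - 246*H)
-G(f(-17, -14)) = -(46740 - 246*(13 + 7*(-14))) = -(46740 - 246*(13 - 98)) = -(46740 - 246*(-85)) = -(46740 + 20910) = -1*67650 = -67650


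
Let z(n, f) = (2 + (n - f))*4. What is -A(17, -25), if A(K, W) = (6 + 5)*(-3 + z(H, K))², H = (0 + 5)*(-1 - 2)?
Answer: -166419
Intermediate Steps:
H = -15 (H = 5*(-3) = -15)
z(n, f) = 8 - 4*f + 4*n (z(n, f) = (2 + n - f)*4 = 8 - 4*f + 4*n)
A(K, W) = 11*(-55 - 4*K)² (A(K, W) = (6 + 5)*(-3 + (8 - 4*K + 4*(-15)))² = 11*(-3 + (8 - 4*K - 60))² = 11*(-3 + (-52 - 4*K))² = 11*(-55 - 4*K)²)
-A(17, -25) = -11*(55 + 4*17)² = -11*(55 + 68)² = -11*123² = -11*15129 = -1*166419 = -166419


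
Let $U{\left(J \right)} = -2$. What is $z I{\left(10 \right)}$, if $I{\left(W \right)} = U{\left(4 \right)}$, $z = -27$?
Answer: $54$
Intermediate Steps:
$I{\left(W \right)} = -2$
$z I{\left(10 \right)} = \left(-27\right) \left(-2\right) = 54$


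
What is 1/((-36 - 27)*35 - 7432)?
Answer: -1/9637 ≈ -0.00010377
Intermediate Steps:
1/((-36 - 27)*35 - 7432) = 1/(-63*35 - 7432) = 1/(-2205 - 7432) = 1/(-9637) = -1/9637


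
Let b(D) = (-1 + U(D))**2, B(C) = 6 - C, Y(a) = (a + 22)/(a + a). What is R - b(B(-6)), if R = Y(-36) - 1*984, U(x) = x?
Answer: -39773/36 ≈ -1104.8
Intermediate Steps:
Y(a) = (22 + a)/(2*a) (Y(a) = (22 + a)/((2*a)) = (22 + a)*(1/(2*a)) = (22 + a)/(2*a))
b(D) = (-1 + D)**2
R = -35417/36 (R = (1/2)*(22 - 36)/(-36) - 1*984 = (1/2)*(-1/36)*(-14) - 984 = 7/36 - 984 = -35417/36 ≈ -983.81)
R - b(B(-6)) = -35417/36 - (-1 + (6 - 1*(-6)))**2 = -35417/36 - (-1 + (6 + 6))**2 = -35417/36 - (-1 + 12)**2 = -35417/36 - 1*11**2 = -35417/36 - 1*121 = -35417/36 - 121 = -39773/36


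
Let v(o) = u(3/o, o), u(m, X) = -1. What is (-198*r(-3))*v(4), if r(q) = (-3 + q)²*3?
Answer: 21384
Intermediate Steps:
r(q) = 3*(-3 + q)²
v(o) = -1
(-198*r(-3))*v(4) = -594*(-3 - 3)²*(-1) = -594*(-6)²*(-1) = -594*36*(-1) = -198*108*(-1) = -21384*(-1) = 21384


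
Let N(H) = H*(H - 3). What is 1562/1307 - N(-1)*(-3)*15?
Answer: 236822/1307 ≈ 181.20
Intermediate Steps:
N(H) = H*(-3 + H)
1562/1307 - N(-1)*(-3)*15 = 1562/1307 - -(-3 - 1)*(-3)*15 = 1562*(1/1307) - -1*(-4)*(-3)*15 = 1562/1307 - 4*(-3)*15 = 1562/1307 - (-12)*15 = 1562/1307 - 1*(-180) = 1562/1307 + 180 = 236822/1307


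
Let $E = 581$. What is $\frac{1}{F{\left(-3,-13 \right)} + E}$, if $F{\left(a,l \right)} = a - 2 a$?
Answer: $\frac{1}{584} \approx 0.0017123$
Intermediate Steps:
$F{\left(a,l \right)} = - a$
$\frac{1}{F{\left(-3,-13 \right)} + E} = \frac{1}{\left(-1\right) \left(-3\right) + 581} = \frac{1}{3 + 581} = \frac{1}{584}$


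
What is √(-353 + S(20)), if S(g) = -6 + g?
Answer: I*√339 ≈ 18.412*I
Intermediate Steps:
√(-353 + S(20)) = √(-353 + (-6 + 20)) = √(-353 + 14) = √(-339) = I*√339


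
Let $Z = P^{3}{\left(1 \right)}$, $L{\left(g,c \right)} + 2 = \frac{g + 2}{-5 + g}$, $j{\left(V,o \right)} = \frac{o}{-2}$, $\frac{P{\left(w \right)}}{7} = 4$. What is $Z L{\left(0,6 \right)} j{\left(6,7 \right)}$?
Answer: $\frac{921984}{5} \approx 1.844 \cdot 10^{5}$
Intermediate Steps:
$P{\left(w \right)} = 28$ ($P{\left(w \right)} = 7 \cdot 4 = 28$)
$j{\left(V,o \right)} = - \frac{o}{2}$ ($j{\left(V,o \right)} = o \left(- \frac{1}{2}\right) = - \frac{o}{2}$)
$L{\left(g,c \right)} = -2 + \frac{2 + g}{-5 + g}$ ($L{\left(g,c \right)} = -2 + \frac{g + 2}{-5 + g} = -2 + \frac{2 + g}{-5 + g}$)
$Z = 21952$ ($Z = 28^{3} = 21952$)
$Z L{\left(0,6 \right)} j{\left(6,7 \right)} = 21952 \frac{12 - 0}{-5 + 0} \left(\left(- \frac{1}{2}\right) 7\right) = 21952 \frac{12 + 0}{-5} \left(- \frac{7}{2}\right) = 21952 \left(\left(- \frac{1}{5}\right) 12\right) \left(- \frac{7}{2}\right) = 21952 \left(- \frac{12}{5}\right) \left(- \frac{7}{2}\right) = \left(- \frac{263424}{5}\right) \left(- \frac{7}{2}\right) = \frac{921984}{5}$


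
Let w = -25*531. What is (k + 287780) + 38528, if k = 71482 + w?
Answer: 384515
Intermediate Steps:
w = -13275
k = 58207 (k = 71482 - 13275 = 58207)
(k + 287780) + 38528 = (58207 + 287780) + 38528 = 345987 + 38528 = 384515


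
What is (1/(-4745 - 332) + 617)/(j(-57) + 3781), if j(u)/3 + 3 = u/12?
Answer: 12530032/76312387 ≈ 0.16419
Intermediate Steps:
j(u) = -9 + u/4 (j(u) = -9 + 3*(u/12) = -9 + u/4)
(1/(-4745 - 332) + 617)/(j(-57) + 3781) = (1/(-4745 - 332) + 617)/((-9 + (1/4)*(-57)) + 3781) = (1/(-5077) + 617)/((-9 - 57/4) + 3781) = (-1/5077 + 617)/(-93/4 + 3781) = 3132508/(5077*(15031/4)) = (3132508/5077)*(4/15031) = 12530032/76312387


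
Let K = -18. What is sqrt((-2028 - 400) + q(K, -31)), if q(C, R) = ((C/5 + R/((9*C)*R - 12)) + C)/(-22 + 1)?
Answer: I*sqrt(2984943689770)/35070 ≈ 49.264*I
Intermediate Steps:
q(C, R) = -2*C/35 - R/(21*(-12 + 9*C*R)) (q(C, R) = ((C*(1/5) + R/(9*C*R - 12)) + C)/(-21) = ((C/5 + R/(-12 + 9*C*R)) + C)*(-1/21) = (6*C/5 + R/(-12 + 9*C*R))*(-1/21) = -2*C/35 - R/(21*(-12 + 9*C*R)))
sqrt((-2028 - 400) + q(K, -31)) = sqrt((-2028 - 400) + (-5*(-31) + 72*(-18) - 54*(-31)*(-18)**2)/(315*(-4 + 3*(-18)*(-31)))) = sqrt(-2428 + (155 - 1296 - 54*(-31)*324)/(315*(-4 + 1674))) = sqrt(-2428 + (1/315)*(155 - 1296 + 542376)/1670) = sqrt(-2428 + (1/315)*(1/1670)*541235) = sqrt(-2428 + 108247/105210) = sqrt(-255341633/105210) = I*sqrt(2984943689770)/35070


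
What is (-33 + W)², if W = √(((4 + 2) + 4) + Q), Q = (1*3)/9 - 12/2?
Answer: (99 - √39)²/9 ≈ 955.94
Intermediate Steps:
Q = -17/3 (Q = 3*(⅑) - 12*½ = ⅓ - 6 = -17/3 ≈ -5.6667)
W = √39/3 (W = √(((4 + 2) + 4) - 17/3) = √((6 + 4) - 17/3) = √(10 - 17/3) = √(13/3) = √39/3 ≈ 2.0817)
(-33 + W)² = (-33 + √39/3)²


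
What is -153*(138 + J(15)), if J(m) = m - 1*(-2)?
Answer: -23715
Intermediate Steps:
J(m) = 2 + m (J(m) = m + 2 = 2 + m)
-153*(138 + J(15)) = -153*(138 + (2 + 15)) = -153*(138 + 17) = -153*155 = -23715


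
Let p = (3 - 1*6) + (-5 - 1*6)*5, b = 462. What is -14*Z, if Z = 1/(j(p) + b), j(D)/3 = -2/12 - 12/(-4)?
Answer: -28/941 ≈ -0.029756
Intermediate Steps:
p = -58 (p = (3 - 6) + (-5 - 6)*5 = -3 - 11*5 = -3 - 55 = -58)
j(D) = 17/2 (j(D) = 3*(-2/12 - 12/(-4)) = 3*(-2*1/12 - 12*(-¼)) = 3*(-⅙ + 3) = 3*(17/6) = 17/2)
Z = 2/941 (Z = 1/(17/2 + 462) = 1/(941/2) = 2/941 ≈ 0.0021254)
-14*Z = -14*2/941 = -28/941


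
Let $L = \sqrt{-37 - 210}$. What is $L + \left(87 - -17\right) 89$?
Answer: $9256 + i \sqrt{247} \approx 9256.0 + 15.716 i$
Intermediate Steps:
$L = i \sqrt{247}$ ($L = \sqrt{-247} = i \sqrt{247} \approx 15.716 i$)
$L + \left(87 - -17\right) 89 = i \sqrt{247} + \left(87 - -17\right) 89 = i \sqrt{247} + \left(87 + 17\right) 89 = i \sqrt{247} + 104 \cdot 89 = i \sqrt{247} + 9256 = 9256 + i \sqrt{247}$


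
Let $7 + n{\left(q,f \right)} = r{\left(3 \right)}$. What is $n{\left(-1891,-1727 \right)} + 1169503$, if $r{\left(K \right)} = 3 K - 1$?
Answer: $1169504$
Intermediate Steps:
$r{\left(K \right)} = -1 + 3 K$
$n{\left(q,f \right)} = 1$ ($n{\left(q,f \right)} = -7 + \left(-1 + 3 \cdot 3\right) = -7 + \left(-1 + 9\right) = -7 + 8 = 1$)
$n{\left(-1891,-1727 \right)} + 1169503 = 1 + 1169503 = 1169504$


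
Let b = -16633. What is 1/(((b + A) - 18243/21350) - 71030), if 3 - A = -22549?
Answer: -21350/1390138093 ≈ -1.5358e-5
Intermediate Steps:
A = 22552 (A = 3 - 1*(-22549) = 3 + 22549 = 22552)
1/(((b + A) - 18243/21350) - 71030) = 1/(((-16633 + 22552) - 18243/21350) - 71030) = 1/((5919 - 18243*1/21350) - 71030) = 1/((5919 - 18243/21350) - 71030) = 1/(126352407/21350 - 71030) = 1/(-1390138093/21350) = -21350/1390138093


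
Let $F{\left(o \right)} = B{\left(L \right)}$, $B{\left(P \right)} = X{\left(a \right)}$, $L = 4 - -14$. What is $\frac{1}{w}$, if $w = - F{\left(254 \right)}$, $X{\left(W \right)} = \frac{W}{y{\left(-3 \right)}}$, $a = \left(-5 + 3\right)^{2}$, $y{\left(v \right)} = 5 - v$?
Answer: $-2$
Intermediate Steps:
$a = 4$ ($a = \left(-2\right)^{2} = 4$)
$L = 18$ ($L = 4 + 14 = 18$)
$X{\left(W \right)} = \frac{W}{8}$ ($X{\left(W \right)} = \frac{W}{5 - -3} = \frac{W}{5 + 3} = \frac{W}{8}$)
$B{\left(P \right)} = \frac{1}{2}$ ($B{\left(P \right)} = \frac{1}{8} \cdot 4 = \frac{1}{2}$)
$F{\left(o \right)} = \frac{1}{2}$
$w = - \frac{1}{2}$ ($w = \left(-1\right) \frac{1}{2} = - \frac{1}{2} \approx -0.5$)
$\frac{1}{w} = \frac{1}{- \frac{1}{2}} = -2$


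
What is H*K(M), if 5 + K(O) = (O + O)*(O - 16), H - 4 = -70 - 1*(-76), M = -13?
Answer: 7490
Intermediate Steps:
H = 10 (H = 4 + (-70 - 1*(-76)) = 4 + (-70 + 76) = 4 + 6 = 10)
K(O) = -5 + 2*O*(-16 + O) (K(O) = -5 + (O + O)*(O - 16) = -5 + (2*O)*(-16 + O) = -5 + 2*O*(-16 + O))
H*K(M) = 10*(-5 - 32*(-13) + 2*(-13)²) = 10*(-5 + 416 + 2*169) = 10*(-5 + 416 + 338) = 10*749 = 7490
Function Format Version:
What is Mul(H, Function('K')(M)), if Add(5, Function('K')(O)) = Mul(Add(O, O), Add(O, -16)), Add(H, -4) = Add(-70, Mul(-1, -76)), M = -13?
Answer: 7490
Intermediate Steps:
H = 10 (H = Add(4, Add(-70, Mul(-1, -76))) = Add(4, Add(-70, 76)) = Add(4, 6) = 10)
Function('K')(O) = Add(-5, Mul(2, O, Add(-16, O))) (Function('K')(O) = Add(-5, Mul(Add(O, O), Add(O, -16))) = Add(-5, Mul(Mul(2, O), Add(-16, O))) = Add(-5, Mul(2, O, Add(-16, O))))
Mul(H, Function('K')(M)) = Mul(10, Add(-5, Mul(-32, -13), Mul(2, Pow(-13, 2)))) = Mul(10, Add(-5, 416, Mul(2, 169))) = Mul(10, Add(-5, 416, 338)) = Mul(10, 749) = 7490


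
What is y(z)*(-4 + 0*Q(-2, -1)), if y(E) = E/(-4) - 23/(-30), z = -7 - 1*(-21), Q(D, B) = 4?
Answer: 164/15 ≈ 10.933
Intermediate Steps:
z = 14 (z = -7 + 21 = 14)
y(E) = 23/30 - E/4 (y(E) = E*(-¼) - 23*(-1/30) = -E/4 + 23/30 = 23/30 - E/4)
y(z)*(-4 + 0*Q(-2, -1)) = (23/30 - ¼*14)*(-4 + 0*4) = (23/30 - 7/2)*(-4 + 0) = -41/15*(-4) = 164/15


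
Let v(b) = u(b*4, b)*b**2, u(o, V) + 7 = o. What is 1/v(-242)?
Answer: -1/57099900 ≈ -1.7513e-8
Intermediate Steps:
u(o, V) = -7 + o
v(b) = b**2*(-7 + 4*b) (v(b) = (-7 + b*4)*b**2 = (-7 + 4*b)*b**2 = b**2*(-7 + 4*b))
1/v(-242) = 1/((-242)**2*(-7 + 4*(-242))) = 1/(58564*(-7 - 968)) = 1/(58564*(-975)) = 1/(-57099900) = -1/57099900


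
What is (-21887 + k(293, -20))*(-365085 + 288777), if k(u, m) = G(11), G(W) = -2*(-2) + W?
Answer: 1669008576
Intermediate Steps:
G(W) = 4 + W
k(u, m) = 15 (k(u, m) = 4 + 11 = 15)
(-21887 + k(293, -20))*(-365085 + 288777) = (-21887 + 15)*(-365085 + 288777) = -21872*(-76308) = 1669008576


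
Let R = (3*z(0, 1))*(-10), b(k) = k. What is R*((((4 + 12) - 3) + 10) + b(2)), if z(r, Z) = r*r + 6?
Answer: -4500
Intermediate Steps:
z(r, Z) = 6 + r² (z(r, Z) = r² + 6 = 6 + r²)
R = -180 (R = (3*(6 + 0²))*(-10) = (3*(6 + 0))*(-10) = (3*6)*(-10) = 18*(-10) = -180)
R*((((4 + 12) - 3) + 10) + b(2)) = -180*((((4 + 12) - 3) + 10) + 2) = -180*(((16 - 3) + 10) + 2) = -180*((13 + 10) + 2) = -180*(23 + 2) = -180*25 = -4500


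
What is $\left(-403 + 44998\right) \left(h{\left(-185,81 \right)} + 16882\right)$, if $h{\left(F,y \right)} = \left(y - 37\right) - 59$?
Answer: $752183865$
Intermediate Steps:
$h{\left(F,y \right)} = -96 + y$ ($h{\left(F,y \right)} = \left(-37 + y\right) - 59 = -96 + y$)
$\left(-403 + 44998\right) \left(h{\left(-185,81 \right)} + 16882\right) = \left(-403 + 44998\right) \left(\left(-96 + 81\right) + 16882\right) = 44595 \left(-15 + 16882\right) = 44595 \cdot 16867 = 752183865$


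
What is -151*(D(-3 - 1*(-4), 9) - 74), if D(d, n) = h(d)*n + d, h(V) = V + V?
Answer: 8305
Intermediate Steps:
h(V) = 2*V
D(d, n) = d + 2*d*n (D(d, n) = (2*d)*n + d = 2*d*n + d = d + 2*d*n)
-151*(D(-3 - 1*(-4), 9) - 74) = -151*((-3 - 1*(-4))*(1 + 2*9) - 74) = -151*((-3 + 4)*(1 + 18) - 74) = -151*(1*19 - 74) = -151*(19 - 74) = -151*(-55) = 8305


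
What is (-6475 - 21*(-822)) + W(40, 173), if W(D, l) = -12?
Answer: 10775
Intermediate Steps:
(-6475 - 21*(-822)) + W(40, 173) = (-6475 - 21*(-822)) - 12 = (-6475 + 17262) - 12 = 10787 - 12 = 10775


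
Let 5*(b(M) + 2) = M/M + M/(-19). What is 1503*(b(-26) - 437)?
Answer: -12522996/19 ≈ -6.5911e+5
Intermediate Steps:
b(M) = -9/5 - M/95 (b(M) = -2 + (M/M + M/(-19))/5 = -2 + (1 + M*(-1/19))/5 = -2 + (1 - M/19)/5 = -2 + (1/5 - M/95) = -9/5 - M/95)
1503*(b(-26) - 437) = 1503*((-9/5 - 1/95*(-26)) - 437) = 1503*((-9/5 + 26/95) - 437) = 1503*(-29/19 - 437) = 1503*(-8332/19) = -12522996/19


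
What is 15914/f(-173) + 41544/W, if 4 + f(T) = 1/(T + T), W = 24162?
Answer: -22164054848/5577395 ≈ -3973.9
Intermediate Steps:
f(T) = -4 + 1/(2*T) (f(T) = -4 + 1/(T + T) = -4 + 1/(2*T))
15914/f(-173) + 41544/W = 15914/(-4 + (½)/(-173)) + 41544/24162 = 15914/(-4 + (½)*(-1/173)) + 41544*(1/24162) = 15914/(-4 - 1/346) + 6924/4027 = 15914/(-1385/346) + 6924/4027 = 15914*(-346/1385) + 6924/4027 = -5506244/1385 + 6924/4027 = -22164054848/5577395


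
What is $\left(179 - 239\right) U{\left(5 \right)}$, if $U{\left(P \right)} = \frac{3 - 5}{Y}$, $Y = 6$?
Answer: $20$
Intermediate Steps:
$U{\left(P \right)} = - \frac{1}{3}$ ($U{\left(P \right)} = \frac{3 - 5}{6} = \left(-2\right) \frac{1}{6} = - \frac{1}{3}$)
$\left(179 - 239\right) U{\left(5 \right)} = \left(179 - 239\right) \left(- \frac{1}{3}\right) = \left(-60\right) \left(- \frac{1}{3}\right) = 20$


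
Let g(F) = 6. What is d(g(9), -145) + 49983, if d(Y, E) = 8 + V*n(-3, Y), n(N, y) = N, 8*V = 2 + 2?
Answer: 99979/2 ≈ 49990.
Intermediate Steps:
V = 1/2 (V = (2 + 2)/8 = (1/8)*4 = 1/2 ≈ 0.50000)
d(Y, E) = 13/2 (d(Y, E) = 8 + (1/2)*(-3) = 8 - 3/2 = 13/2)
d(g(9), -145) + 49983 = 13/2 + 49983 = 99979/2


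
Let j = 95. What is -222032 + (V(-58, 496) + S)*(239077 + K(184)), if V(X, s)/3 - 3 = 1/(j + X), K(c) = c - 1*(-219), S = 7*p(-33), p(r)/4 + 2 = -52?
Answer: -13325219024/37 ≈ -3.6014e+8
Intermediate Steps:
p(r) = -216 (p(r) = -8 + 4*(-52) = -8 - 208 = -216)
S = -1512 (S = 7*(-216) = -1512)
K(c) = 219 + c (K(c) = c + 219 = 219 + c)
V(X, s) = 9 + 3/(95 + X)
-222032 + (V(-58, 496) + S)*(239077 + K(184)) = -222032 + (3*(286 + 3*(-58))/(95 - 58) - 1512)*(239077 + (219 + 184)) = -222032 + (3*(286 - 174)/37 - 1512)*(239077 + 403) = -222032 + (3*(1/37)*112 - 1512)*239480 = -222032 + (336/37 - 1512)*239480 = -222032 - 55608/37*239480 = -222032 - 13317003840/37 = -13325219024/37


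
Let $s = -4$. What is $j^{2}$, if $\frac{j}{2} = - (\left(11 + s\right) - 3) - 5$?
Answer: $324$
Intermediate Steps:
$j = -18$ ($j = 2 \left(- (\left(11 - 4\right) - 3) - 5\right) = 2 \left(- (7 - 3) - 5\right) = 2 \left(\left(-1\right) 4 - 5\right) = 2 \left(-4 - 5\right) = 2 \left(-9\right) = -18$)
$j^{2} = \left(-18\right)^{2} = 324$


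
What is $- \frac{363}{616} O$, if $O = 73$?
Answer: $- \frac{2409}{56} \approx -43.018$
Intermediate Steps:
$- \frac{363}{616} O = - \frac{363}{616} \cdot 73 = \left(-363\right) \frac{1}{616} \cdot 73 = \left(- \frac{33}{56}\right) 73 = - \frac{2409}{56}$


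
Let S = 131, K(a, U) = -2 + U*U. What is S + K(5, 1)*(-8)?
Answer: 139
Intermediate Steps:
K(a, U) = -2 + U²
S + K(5, 1)*(-8) = 131 + (-2 + 1²)*(-8) = 131 + (-2 + 1)*(-8) = 131 - 1*(-8) = 131 + 8 = 139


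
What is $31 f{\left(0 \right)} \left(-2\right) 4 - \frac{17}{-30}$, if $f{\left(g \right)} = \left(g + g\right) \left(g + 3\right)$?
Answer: $\frac{17}{30} \approx 0.56667$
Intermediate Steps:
$f{\left(g \right)} = 2 g \left(3 + g\right)$
$31 f{\left(0 \right)} \left(-2\right) 4 - \frac{17}{-30} = 31 \cdot 2 \cdot 0 \left(3 + 0\right) \left(-2\right) 4 - \frac{17}{-30} = 31 \cdot 2 \cdot 0 \cdot 3 \left(-2\right) 4 - - \frac{17}{30} = 31 \cdot 0 \left(-2\right) 4 + \frac{17}{30} = 31 \cdot 0 \cdot 4 + \frac{17}{30} = 31 \cdot 0 + \frac{17}{30} = 0 + \frac{17}{30} = \frac{17}{30}$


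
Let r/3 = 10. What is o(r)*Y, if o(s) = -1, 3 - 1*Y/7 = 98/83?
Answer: -1057/83 ≈ -12.735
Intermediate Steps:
Y = 1057/83 (Y = 21 - 686/83 = 1057/83 ≈ 12.735)
r = 30 (r = 3*10 = 30)
o(r)*Y = -1*1057/83 = -1057/83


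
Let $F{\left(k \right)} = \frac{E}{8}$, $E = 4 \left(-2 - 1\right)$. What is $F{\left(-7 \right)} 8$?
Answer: $-12$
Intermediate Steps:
$E = -12$ ($E = 4 \left(-3\right) = -12$)
$F{\left(k \right)} = - \frac{3}{2}$ ($F{\left(k \right)} = - \frac{12}{8} = \left(-12\right) \frac{1}{8} = - \frac{3}{2}$)
$F{\left(-7 \right)} 8 = \left(- \frac{3}{2}\right) 8 = -12$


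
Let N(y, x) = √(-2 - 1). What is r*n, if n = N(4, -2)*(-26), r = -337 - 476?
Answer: 21138*I*√3 ≈ 36612.0*I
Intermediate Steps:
r = -813
N(y, x) = I*√3 (N(y, x) = √(-3) = I*√3)
n = -26*I*√3 (n = (I*√3)*(-26) = -26*I*√3 ≈ -45.033*I)
r*n = -(-21138)*I*√3 = 21138*I*√3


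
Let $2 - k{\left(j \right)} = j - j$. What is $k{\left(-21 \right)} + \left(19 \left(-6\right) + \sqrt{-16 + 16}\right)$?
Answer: $-112$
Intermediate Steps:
$k{\left(j \right)} = 2$ ($k{\left(j \right)} = 2 - \left(j - j\right) = 2 - 0 = 2 + 0 = 2$)
$k{\left(-21 \right)} + \left(19 \left(-6\right) + \sqrt{-16 + 16}\right) = 2 + \left(19 \left(-6\right) + \sqrt{-16 + 16}\right) = 2 - \left(114 - \sqrt{0}\right) = 2 + \left(-114 + 0\right) = 2 - 114 = -112$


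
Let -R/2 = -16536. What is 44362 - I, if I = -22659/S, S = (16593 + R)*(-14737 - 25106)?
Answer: 4180173366511/94228695 ≈ 44362.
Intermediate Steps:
R = 33072 (R = -2*(-16536) = 33072)
S = -1978802595 (S = (16593 + 33072)*(-14737 - 25106) = 49665*(-39843) = -1978802595)
I = 1079/94228695 (I = -22659/(-1978802595) = -22659*(-1/1978802595) = 1079/94228695 ≈ 1.1451e-5)
44362 - I = 44362 - 1*1079/94228695 = 44362 - 1079/94228695 = 4180173366511/94228695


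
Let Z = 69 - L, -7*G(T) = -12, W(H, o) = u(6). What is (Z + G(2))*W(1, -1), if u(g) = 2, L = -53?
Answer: 1732/7 ≈ 247.43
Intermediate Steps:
W(H, o) = 2
G(T) = 12/7 (G(T) = -⅐*(-12) = 12/7)
Z = 122 (Z = 69 - 1*(-53) = 69 + 53 = 122)
(Z + G(2))*W(1, -1) = (122 + 12/7)*2 = (866/7)*2 = 1732/7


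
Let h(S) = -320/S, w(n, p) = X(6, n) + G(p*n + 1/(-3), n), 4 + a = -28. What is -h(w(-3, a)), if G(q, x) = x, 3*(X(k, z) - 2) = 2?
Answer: -960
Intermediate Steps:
X(k, z) = 8/3 (X(k, z) = 2 + (⅓)*2 = 2 + ⅔ = 8/3)
a = -32 (a = -4 - 28 = -32)
w(n, p) = 8/3 + n
-h(w(-3, a)) = -(-320)/(8/3 - 3) = -(-320)/(-⅓) = -(-320)*(-3) = -1*960 = -960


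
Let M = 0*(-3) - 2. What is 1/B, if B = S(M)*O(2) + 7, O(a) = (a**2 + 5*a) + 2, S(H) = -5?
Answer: -1/73 ≈ -0.013699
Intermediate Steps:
M = -2 (M = 0 - 2 = -2)
O(a) = 2 + a**2 + 5*a
B = -73 (B = -5*(2 + 2**2 + 5*2) + 7 = -5*(2 + 4 + 10) + 7 = -5*16 + 7 = -80 + 7 = -73)
1/B = 1/(-73) = -1/73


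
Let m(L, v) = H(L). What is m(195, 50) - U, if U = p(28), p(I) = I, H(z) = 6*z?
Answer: 1142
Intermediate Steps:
U = 28
m(L, v) = 6*L
m(195, 50) - U = 6*195 - 1*28 = 1170 - 28 = 1142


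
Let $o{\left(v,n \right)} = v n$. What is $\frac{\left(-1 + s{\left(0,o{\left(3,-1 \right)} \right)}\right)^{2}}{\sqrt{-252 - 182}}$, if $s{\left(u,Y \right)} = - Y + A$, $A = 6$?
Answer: $- \frac{32 i \sqrt{434}}{217} \approx - 3.0721 i$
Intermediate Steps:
$o{\left(v,n \right)} = n v$
$s{\left(u,Y \right)} = 6 - Y$ ($s{\left(u,Y \right)} = - Y + 6 = 6 - Y$)
$\frac{\left(-1 + s{\left(0,o{\left(3,-1 \right)} \right)}\right)^{2}}{\sqrt{-252 - 182}} = \frac{\left(-1 + \left(6 - \left(-1\right) 3\right)\right)^{2}}{\sqrt{-252 - 182}} = \frac{\left(-1 + \left(6 - -3\right)\right)^{2}}{\sqrt{-434}} = \frac{\left(-1 + \left(6 + 3\right)\right)^{2}}{i \sqrt{434}} = - \frac{i \sqrt{434}}{434} \left(-1 + 9\right)^{2} = - \frac{i \sqrt{434}}{434} \cdot 8^{2} = - \frac{i \sqrt{434}}{434} \cdot 64 = - \frac{32 i \sqrt{434}}{217}$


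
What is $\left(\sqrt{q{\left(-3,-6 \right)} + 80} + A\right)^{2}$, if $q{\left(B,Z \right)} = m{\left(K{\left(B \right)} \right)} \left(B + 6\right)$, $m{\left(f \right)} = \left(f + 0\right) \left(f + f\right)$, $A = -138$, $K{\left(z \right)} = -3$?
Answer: $\left(138 - \sqrt{134}\right)^{2} \approx 15983.0$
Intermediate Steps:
$m{\left(f \right)} = 2 f^{2}$ ($m{\left(f \right)} = f 2 f = 2 f^{2}$)
$q{\left(B,Z \right)} = 108 + 18 B$ ($q{\left(B,Z \right)} = 2 \left(-3\right)^{2} \left(B + 6\right) = 2 \cdot 9 \left(6 + B\right) = 18 \left(6 + B\right) = 108 + 18 B$)
$\left(\sqrt{q{\left(-3,-6 \right)} + 80} + A\right)^{2} = \left(\sqrt{\left(108 + 18 \left(-3\right)\right) + 80} - 138\right)^{2} = \left(\sqrt{\left(108 - 54\right) + 80} - 138\right)^{2} = \left(\sqrt{54 + 80} - 138\right)^{2} = \left(\sqrt{134} - 138\right)^{2} = \left(-138 + \sqrt{134}\right)^{2}$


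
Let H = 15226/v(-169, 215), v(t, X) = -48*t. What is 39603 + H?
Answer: 160637381/4056 ≈ 39605.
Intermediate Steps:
v(t, X) = -48*t
H = 7613/4056 (H = 15226/((-48*(-169))) = 15226/8112 = 15226*(1/8112) = 7613/4056 ≈ 1.8770)
39603 + H = 39603 + 7613/4056 = 160637381/4056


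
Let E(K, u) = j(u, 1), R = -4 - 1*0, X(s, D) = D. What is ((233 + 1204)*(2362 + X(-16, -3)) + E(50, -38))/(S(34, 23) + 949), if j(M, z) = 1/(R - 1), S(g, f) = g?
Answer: 16949414/4915 ≈ 3448.5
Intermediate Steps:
R = -4 (R = -4 + 0 = -4)
j(M, z) = -⅕ (j(M, z) = 1/(-4 - 1) = 1/(-5) = -⅕)
E(K, u) = -⅕
((233 + 1204)*(2362 + X(-16, -3)) + E(50, -38))/(S(34, 23) + 949) = ((233 + 1204)*(2362 - 3) - ⅕)/(34 + 949) = (1437*2359 - ⅕)/983 = (3389883 - ⅕)*(1/983) = (16949414/5)*(1/983) = 16949414/4915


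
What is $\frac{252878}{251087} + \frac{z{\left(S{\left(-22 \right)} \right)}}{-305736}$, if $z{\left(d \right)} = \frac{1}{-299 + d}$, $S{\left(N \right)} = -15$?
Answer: $\frac{24276567428399}{24104629200048} \approx 1.0071$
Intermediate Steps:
$\frac{252878}{251087} + \frac{z{\left(S{\left(-22 \right)} \right)}}{-305736} = \frac{252878}{251087} + \frac{1}{\left(-299 - 15\right) \left(-305736\right)} = 252878 \cdot \frac{1}{251087} + \frac{1}{-314} \left(- \frac{1}{305736}\right) = \frac{252878}{251087} - - \frac{1}{96001104} = \frac{252878}{251087} + \frac{1}{96001104} = \frac{24276567428399}{24104629200048}$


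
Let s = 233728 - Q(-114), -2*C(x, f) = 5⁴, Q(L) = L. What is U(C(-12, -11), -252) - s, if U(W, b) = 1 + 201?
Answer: -233640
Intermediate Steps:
C(x, f) = -625/2 (C(x, f) = -½*5⁴ = -½*625 = -625/2)
s = 233842 (s = 233728 - 1*(-114) = 233728 + 114 = 233842)
U(W, b) = 202
U(C(-12, -11), -252) - s = 202 - 1*233842 = 202 - 233842 = -233640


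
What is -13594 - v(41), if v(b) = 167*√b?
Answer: -13594 - 167*√41 ≈ -14663.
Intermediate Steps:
-13594 - v(41) = -13594 - 167*√41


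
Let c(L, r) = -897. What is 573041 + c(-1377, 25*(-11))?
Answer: 572144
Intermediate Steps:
573041 + c(-1377, 25*(-11)) = 573041 - 897 = 572144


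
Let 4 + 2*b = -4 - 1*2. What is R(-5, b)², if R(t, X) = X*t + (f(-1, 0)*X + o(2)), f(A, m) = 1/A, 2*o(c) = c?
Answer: 961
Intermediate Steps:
o(c) = c/2
b = -5 (b = -2 + (-4 - 1*2)/2 = -2 + (-4 - 2)/2 = -2 + (½)*(-6) = -2 - 3 = -5)
R(t, X) = 1 - X + X*t (R(t, X) = X*t + (X/(-1) + (½)*2) = X*t + (-X + 1) = X*t + (1 - X) = 1 - X + X*t)
R(-5, b)² = (1 - 1*(-5) - 5*(-5))² = (1 + 5 + 25)² = 31² = 961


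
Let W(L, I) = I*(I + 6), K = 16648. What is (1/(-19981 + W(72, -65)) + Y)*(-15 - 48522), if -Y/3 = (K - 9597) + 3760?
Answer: 2824115740067/1794 ≈ 1.5742e+9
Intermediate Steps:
W(L, I) = I*(6 + I)
Y = -32433 (Y = -3*((16648 - 9597) + 3760) = -3*(7051 + 3760) = -3*10811 = -32433)
(1/(-19981 + W(72, -65)) + Y)*(-15 - 48522) = (1/(-19981 - 65*(6 - 65)) - 32433)*(-15 - 48522) = (1/(-19981 - 65*(-59)) - 32433)*(-48537) = (1/(-19981 + 3835) - 32433)*(-48537) = (1/(-16146) - 32433)*(-48537) = (-1/16146 - 32433)*(-48537) = -523663219/16146*(-48537) = 2824115740067/1794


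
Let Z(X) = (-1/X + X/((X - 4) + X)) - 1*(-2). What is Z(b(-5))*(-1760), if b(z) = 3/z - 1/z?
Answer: -24200/3 ≈ -8066.7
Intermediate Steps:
b(z) = 2/z
Z(X) = 2 - 1/X + X/(-4 + 2*X) (Z(X) = (-1/X + X/((-4 + X) + X)) + 2 = (-1/X + X/(-4 + 2*X)) + 2 = 2 - 1/X + X/(-4 + 2*X))
Z(b(-5))*(-1760) = ((4 - 20/(-5) + 5*(2/(-5))**2)/(2*((2/(-5)))*(-2 + 2/(-5))))*(-1760) = ((4 - 20*(-1)/5 + 5*(2*(-1/5))**2)/(2*((2*(-1/5)))*(-2 + 2*(-1/5))))*(-1760) = ((4 - 10*(-2/5) + 5*(-2/5)**2)/(2*(-2/5)*(-2 - 2/5)))*(-1760) = ((1/2)*(-5/2)*(4 + 4 + 5*(4/25))/(-12/5))*(-1760) = ((1/2)*(-5/2)*(-5/12)*(4 + 4 + 4/5))*(-1760) = ((1/2)*(-5/2)*(-5/12)*(44/5))*(-1760) = (55/12)*(-1760) = -24200/3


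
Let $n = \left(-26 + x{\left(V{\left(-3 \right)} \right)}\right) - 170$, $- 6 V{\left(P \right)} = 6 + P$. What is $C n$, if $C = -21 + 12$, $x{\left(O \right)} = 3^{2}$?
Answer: $1683$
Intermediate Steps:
$V{\left(P \right)} = -1 - \frac{P}{6}$ ($V{\left(P \right)} = - \frac{6 + P}{6} = -1 - \frac{P}{6}$)
$x{\left(O \right)} = 9$
$n = -187$ ($n = \left(-26 + 9\right) - 170 = -17 - 170 = -187$)
$C = -9$
$C n = \left(-9\right) \left(-187\right) = 1683$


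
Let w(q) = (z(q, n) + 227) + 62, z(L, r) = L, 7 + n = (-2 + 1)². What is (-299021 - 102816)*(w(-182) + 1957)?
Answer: -829391568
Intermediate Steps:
n = -6 (n = -7 + (-2 + 1)² = -7 + (-1)² = -7 + 1 = -6)
w(q) = 289 + q (w(q) = (q + 227) + 62 = (227 + q) + 62 = 289 + q)
(-299021 - 102816)*(w(-182) + 1957) = (-299021 - 102816)*((289 - 182) + 1957) = -401837*(107 + 1957) = -401837*2064 = -829391568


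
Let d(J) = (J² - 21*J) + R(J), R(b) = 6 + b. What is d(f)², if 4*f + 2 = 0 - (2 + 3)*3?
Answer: 3045025/256 ≈ 11895.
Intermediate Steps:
f = -17/4 (f = -½ + (0 - (2 + 3)*3)/4 = -½ + (0 - 5*3)/4 = -½ + (0 - 1*15)/4 = -½ + (0 - 15)/4 = -½ + (¼)*(-15) = -½ - 15/4 = -17/4 ≈ -4.2500)
d(J) = 6 + J² - 20*J (d(J) = (J² - 21*J) + (6 + J) = 6 + J² - 20*J)
d(f)² = (6 + (-17/4)² - 20*(-17/4))² = (6 + 289/16 + 85)² = (1745/16)² = 3045025/256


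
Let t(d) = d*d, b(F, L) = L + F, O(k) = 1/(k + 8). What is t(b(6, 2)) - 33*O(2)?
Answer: 607/10 ≈ 60.700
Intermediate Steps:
O(k) = 1/(8 + k)
b(F, L) = F + L
t(d) = d²
t(b(6, 2)) - 33*O(2) = (6 + 2)² - 33/(8 + 2) = 8² - 33/10 = 64 - 33*⅒ = 64 - 33/10 = 607/10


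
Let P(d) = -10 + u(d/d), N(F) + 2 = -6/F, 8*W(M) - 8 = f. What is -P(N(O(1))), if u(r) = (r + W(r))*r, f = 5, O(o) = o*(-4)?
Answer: 59/8 ≈ 7.3750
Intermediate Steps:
O(o) = -4*o
W(M) = 13/8 (W(M) = 1 + (⅛)*5 = 1 + 5/8 = 13/8)
u(r) = r*(13/8 + r) (u(r) = (r + 13/8)*r = (13/8 + r)*r = r*(13/8 + r))
N(F) = -2 - 6/F
P(d) = -59/8 (P(d) = -10 + (d/d)*(13 + 8*(d/d))/8 = -10 + (⅛)*1*(13 + 8*1) = -10 + (⅛)*1*(13 + 8) = -10 + (⅛)*1*21 = -10 + 21/8 = -59/8)
-P(N(O(1))) = -1*(-59/8) = 59/8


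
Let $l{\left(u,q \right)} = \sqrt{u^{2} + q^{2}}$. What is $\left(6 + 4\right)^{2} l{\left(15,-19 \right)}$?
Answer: $100 \sqrt{586} \approx 2420.7$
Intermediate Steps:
$l{\left(u,q \right)} = \sqrt{q^{2} + u^{2}}$
$\left(6 + 4\right)^{2} l{\left(15,-19 \right)} = \left(6 + 4\right)^{2} \sqrt{\left(-19\right)^{2} + 15^{2}} = 10^{2} \sqrt{361 + 225} = 100 \sqrt{586}$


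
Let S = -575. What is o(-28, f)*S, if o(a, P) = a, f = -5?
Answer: 16100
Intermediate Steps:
o(-28, f)*S = -28*(-575) = 16100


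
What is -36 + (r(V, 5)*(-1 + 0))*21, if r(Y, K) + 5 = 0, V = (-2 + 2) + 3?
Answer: 69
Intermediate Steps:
V = 3 (V = 0 + 3 = 3)
r(Y, K) = -5 (r(Y, K) = -5 + 0 = -5)
-36 + (r(V, 5)*(-1 + 0))*21 = -36 - 5*(-1 + 0)*21 = -36 - 5*(-1)*21 = -36 + 5*21 = -36 + 105 = 69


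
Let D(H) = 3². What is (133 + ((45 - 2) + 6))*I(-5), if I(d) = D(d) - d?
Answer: 2548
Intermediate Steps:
D(H) = 9
I(d) = 9 - d
(133 + ((45 - 2) + 6))*I(-5) = (133 + ((45 - 2) + 6))*(9 - 1*(-5)) = (133 + (43 + 6))*(9 + 5) = (133 + 49)*14 = 182*14 = 2548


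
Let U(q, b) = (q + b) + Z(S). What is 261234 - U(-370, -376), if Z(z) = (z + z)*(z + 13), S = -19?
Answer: 261752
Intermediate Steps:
Z(z) = 2*z*(13 + z) (Z(z) = (2*z)*(13 + z) = 2*z*(13 + z))
U(q, b) = 228 + b + q (U(q, b) = (q + b) + 2*(-19)*(13 - 19) = (b + q) + 2*(-19)*(-6) = (b + q) + 228 = 228 + b + q)
261234 - U(-370, -376) = 261234 - (228 - 376 - 370) = 261234 - 1*(-518) = 261234 + 518 = 261752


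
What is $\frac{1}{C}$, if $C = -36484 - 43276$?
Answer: $- \frac{1}{79760} \approx -1.2538 \cdot 10^{-5}$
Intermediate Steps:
$C = -79760$ ($C = -36484 - 43276 = -79760$)
$\frac{1}{C} = \frac{1}{-79760} = - \frac{1}{79760}$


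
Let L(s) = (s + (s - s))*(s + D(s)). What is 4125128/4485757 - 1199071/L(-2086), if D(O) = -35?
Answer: 12872499942221/19846810185342 ≈ 0.64859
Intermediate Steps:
L(s) = s*(-35 + s) (L(s) = (s + (s - s))*(s - 35) = (s + 0)*(-35 + s) = s*(-35 + s))
4125128/4485757 - 1199071/L(-2086) = 4125128/4485757 - 1199071*(-1/(2086*(-35 - 2086))) = 4125128*(1/4485757) - 1199071/((-2086*(-2121))) = 4125128/4485757 - 1199071/4424406 = 12872499942221/19846810185342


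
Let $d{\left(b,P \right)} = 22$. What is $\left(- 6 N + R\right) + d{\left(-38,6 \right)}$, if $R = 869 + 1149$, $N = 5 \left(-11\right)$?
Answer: $2370$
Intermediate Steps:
$N = -55$
$R = 2018$
$\left(- 6 N + R\right) + d{\left(-38,6 \right)} = \left(\left(-6\right) \left(-55\right) + 2018\right) + 22 = \left(330 + 2018\right) + 22 = 2348 + 22 = 2370$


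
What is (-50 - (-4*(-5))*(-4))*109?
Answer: 3270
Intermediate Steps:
(-50 - (-4*(-5))*(-4))*109 = (-50 - 20*(-4))*109 = (-50 - 1*(-80))*109 = (-50 + 80)*109 = 30*109 = 3270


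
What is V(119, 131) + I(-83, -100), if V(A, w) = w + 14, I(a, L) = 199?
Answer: 344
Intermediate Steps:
V(A, w) = 14 + w
V(119, 131) + I(-83, -100) = (14 + 131) + 199 = 145 + 199 = 344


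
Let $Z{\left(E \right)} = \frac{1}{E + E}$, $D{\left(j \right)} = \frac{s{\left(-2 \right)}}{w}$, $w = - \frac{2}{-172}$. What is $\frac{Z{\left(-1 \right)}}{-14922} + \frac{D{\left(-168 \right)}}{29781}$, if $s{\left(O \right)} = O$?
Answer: $- \frac{567043}{98753796} \approx -0.005742$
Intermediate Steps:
$w = \frac{1}{86}$ ($w = \left(-2\right) \left(- \frac{1}{172}\right) = \frac{1}{86} \approx 0.011628$)
$D{\left(j \right)} = -172$ ($D{\left(j \right)} = - 2 \frac{1}{\frac{1}{86}} = \left(-2\right) 86 = -172$)
$Z{\left(E \right)} = \frac{1}{2 E}$
$\frac{Z{\left(-1 \right)}}{-14922} + \frac{D{\left(-168 \right)}}{29781} = \frac{\frac{1}{2} \frac{1}{-1}}{-14922} - \frac{172}{29781} = \frac{1}{2} \left(-1\right) \left(- \frac{1}{14922}\right) - \frac{172}{29781} = \left(- \frac{1}{2}\right) \left(- \frac{1}{14922}\right) - \frac{172}{29781} = \frac{1}{29844} - \frac{172}{29781} = - \frac{567043}{98753796}$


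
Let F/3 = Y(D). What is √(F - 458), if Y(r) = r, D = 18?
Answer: 2*I*√101 ≈ 20.1*I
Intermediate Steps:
F = 54 (F = 3*18 = 54)
√(F - 458) = √(54 - 458) = √(-404) = 2*I*√101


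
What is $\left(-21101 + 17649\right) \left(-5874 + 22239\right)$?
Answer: $-56491980$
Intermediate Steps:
$\left(-21101 + 17649\right) \left(-5874 + 22239\right) = \left(-3452\right) 16365 = -56491980$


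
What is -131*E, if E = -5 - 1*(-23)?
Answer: -2358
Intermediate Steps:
E = 18 (E = -5 + 23 = 18)
-131*E = -131*18 = -2358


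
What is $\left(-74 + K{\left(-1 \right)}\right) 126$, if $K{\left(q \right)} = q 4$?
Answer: $-9828$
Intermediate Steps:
$K{\left(q \right)} = 4 q$
$\left(-74 + K{\left(-1 \right)}\right) 126 = \left(-74 + 4 \left(-1\right)\right) 126 = \left(-74 - 4\right) 126 = \left(-78\right) 126 = -9828$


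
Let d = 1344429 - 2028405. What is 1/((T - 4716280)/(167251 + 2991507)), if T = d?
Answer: -1579379/2700128 ≈ -0.58493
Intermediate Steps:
d = -683976
T = -683976
1/((T - 4716280)/(167251 + 2991507)) = 1/((-683976 - 4716280)/(167251 + 2991507)) = 1/(-5400256/3158758) = 1/(-5400256*1/3158758) = 1/(-2700128/1579379) = -1579379/2700128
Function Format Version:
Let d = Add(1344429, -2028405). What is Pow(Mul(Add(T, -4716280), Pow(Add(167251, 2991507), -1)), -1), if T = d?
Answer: Rational(-1579379, 2700128) ≈ -0.58493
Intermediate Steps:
d = -683976
T = -683976
Pow(Mul(Add(T, -4716280), Pow(Add(167251, 2991507), -1)), -1) = Pow(Mul(Add(-683976, -4716280), Pow(Add(167251, 2991507), -1)), -1) = Pow(Mul(-5400256, Pow(3158758, -1)), -1) = Pow(Mul(-5400256, Rational(1, 3158758)), -1) = Pow(Rational(-2700128, 1579379), -1) = Rational(-1579379, 2700128)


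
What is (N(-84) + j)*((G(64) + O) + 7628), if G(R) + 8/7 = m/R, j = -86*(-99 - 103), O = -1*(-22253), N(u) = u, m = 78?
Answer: 14464353121/28 ≈ 5.1658e+8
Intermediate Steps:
O = 22253
j = 17372 (j = -86*(-202) = 17372)
G(R) = -8/7 + 78/R
(N(-84) + j)*((G(64) + O) + 7628) = (-84 + 17372)*(((-8/7 + 78/64) + 22253) + 7628) = 17288*(((-8/7 + 78*(1/64)) + 22253) + 7628) = 17288*(((-8/7 + 39/32) + 22253) + 7628) = 17288*((17/224 + 22253) + 7628) = 17288*(4984689/224 + 7628) = 17288*(6693361/224) = 14464353121/28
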